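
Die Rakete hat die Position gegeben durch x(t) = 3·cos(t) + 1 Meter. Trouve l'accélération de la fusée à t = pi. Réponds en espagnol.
Partiendo de la posición x(t) = 3·cos(t) + 1, tomamos 2 derivadas. Tomando d/dt de x(t), encontramos v(t) = -3·sin(t). Tomando d/dt de v(t), encontramos a(t) = -3·cos(t). De la ecuación de la aceleración a(t) = -3·cos(t), sustituimos t = pi para obtener a = 3.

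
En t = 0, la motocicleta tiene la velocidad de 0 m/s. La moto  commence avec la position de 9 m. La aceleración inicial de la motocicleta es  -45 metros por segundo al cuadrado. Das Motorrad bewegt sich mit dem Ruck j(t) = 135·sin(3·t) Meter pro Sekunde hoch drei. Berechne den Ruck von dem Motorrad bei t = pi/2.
Wir haben den Ruck j(t) = 135·sin(3·t). Durch Einsetzen von t = pi/2: j(pi/2) = -135.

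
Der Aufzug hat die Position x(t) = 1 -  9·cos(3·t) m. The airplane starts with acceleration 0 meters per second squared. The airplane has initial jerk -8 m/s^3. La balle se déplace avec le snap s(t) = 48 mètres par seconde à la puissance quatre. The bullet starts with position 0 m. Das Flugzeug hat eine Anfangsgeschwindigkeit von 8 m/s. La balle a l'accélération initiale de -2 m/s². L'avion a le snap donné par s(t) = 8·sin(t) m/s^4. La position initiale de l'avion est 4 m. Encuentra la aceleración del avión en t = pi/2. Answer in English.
We need to integrate our snap equation s(t) = 8·sin(t) 2 times. Integrating snap and using the initial condition j(0) = -8, we get j(t) = -8·cos(t). Finding the antiderivative of j(t) and using a(0) = 0: a(t) = -8·sin(t). We have acceleration a(t) = -8·sin(t). Substituting t = pi/2: a(pi/2) = -8.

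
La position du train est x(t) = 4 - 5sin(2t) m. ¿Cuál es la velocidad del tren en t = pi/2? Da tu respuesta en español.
Debemos derivar nuestra ecuación de la posición x(t) = 4 - 5·sin(2·t) 1 vez. Derivando la posición, obtenemos la velocidad: v(t) = -10·cos(2·t). De la ecuación de la velocidad v(t) = -10·cos(2·t), sustituimos t = pi/2 para obtener v = 10.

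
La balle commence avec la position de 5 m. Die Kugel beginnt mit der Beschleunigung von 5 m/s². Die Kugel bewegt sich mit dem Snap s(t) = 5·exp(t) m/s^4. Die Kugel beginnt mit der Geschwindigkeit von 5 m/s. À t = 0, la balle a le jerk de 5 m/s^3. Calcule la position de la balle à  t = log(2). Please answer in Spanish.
Para resolver esto, necesitamos tomar 4 antiderivadas de nuestra ecuación del snap s(t) = 5·exp(t). Tomando ∫s(t)dt y aplicando j(0) = 5, encontramos j(t) = 5·exp(t). Tomando ∫j(t)dt y aplicando a(0) = 5, encontramos a(t) = 5·exp(t). La antiderivada de la aceleración es la velocidad. Usando v(0) = 5, obtenemos v(t) = 5·exp(t). La integral de la velocidad, con x(0) = 5, da la posición: x(t) = 5·exp(t). Tenemos la posición x(t) = 5·exp(t). Sustituyendo t = log(2): x(log(2)) = 10.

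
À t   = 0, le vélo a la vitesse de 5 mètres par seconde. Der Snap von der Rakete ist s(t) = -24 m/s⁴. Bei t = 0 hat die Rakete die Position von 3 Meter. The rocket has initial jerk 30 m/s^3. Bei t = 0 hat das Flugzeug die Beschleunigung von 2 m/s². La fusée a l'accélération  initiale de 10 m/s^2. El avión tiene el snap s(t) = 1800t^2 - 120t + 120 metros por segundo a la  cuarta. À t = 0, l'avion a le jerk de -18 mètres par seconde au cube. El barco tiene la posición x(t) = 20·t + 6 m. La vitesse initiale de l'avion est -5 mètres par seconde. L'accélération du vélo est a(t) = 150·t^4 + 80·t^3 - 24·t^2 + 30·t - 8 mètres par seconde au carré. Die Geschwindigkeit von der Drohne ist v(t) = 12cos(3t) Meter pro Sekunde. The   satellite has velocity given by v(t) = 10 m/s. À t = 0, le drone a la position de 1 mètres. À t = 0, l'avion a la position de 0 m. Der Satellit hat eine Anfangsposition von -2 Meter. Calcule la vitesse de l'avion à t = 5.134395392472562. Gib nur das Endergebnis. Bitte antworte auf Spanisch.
La velocidad en t = 5.134395392472562 es v = 106045.641061819.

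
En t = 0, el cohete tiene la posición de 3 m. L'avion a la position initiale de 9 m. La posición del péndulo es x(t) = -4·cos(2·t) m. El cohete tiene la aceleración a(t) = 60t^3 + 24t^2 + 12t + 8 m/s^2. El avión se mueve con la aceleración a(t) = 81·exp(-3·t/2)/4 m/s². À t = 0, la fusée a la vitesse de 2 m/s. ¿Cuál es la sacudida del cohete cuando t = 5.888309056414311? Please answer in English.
We must differentiate our acceleration equation a(t) = 60·t^3 + 24·t^2 + 12·t + 8 1 time. Taking d/dt of a(t), we find j(t) = 180·t^2 + 48·t + 12. From the given jerk equation j(t) = 180·t^2 + 48·t + 12, we substitute t = 5.888309056414311 to get j = 6535.63187260103.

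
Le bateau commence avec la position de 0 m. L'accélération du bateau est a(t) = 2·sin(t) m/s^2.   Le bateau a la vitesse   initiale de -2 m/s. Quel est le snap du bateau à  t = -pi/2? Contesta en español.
Debemos derivar nuestra ecuación de la aceleración a(t) = 2·sin(t) 2 veces. La derivada de la aceleración da la sacudida: j(t) = 2·cos(t). La derivada de la sacudida da el snap: s(t) = -2·sin(t). De la ecuación del snap s(t) = -2·sin(t), sustituimos t = -pi/2 para obtener s = 2.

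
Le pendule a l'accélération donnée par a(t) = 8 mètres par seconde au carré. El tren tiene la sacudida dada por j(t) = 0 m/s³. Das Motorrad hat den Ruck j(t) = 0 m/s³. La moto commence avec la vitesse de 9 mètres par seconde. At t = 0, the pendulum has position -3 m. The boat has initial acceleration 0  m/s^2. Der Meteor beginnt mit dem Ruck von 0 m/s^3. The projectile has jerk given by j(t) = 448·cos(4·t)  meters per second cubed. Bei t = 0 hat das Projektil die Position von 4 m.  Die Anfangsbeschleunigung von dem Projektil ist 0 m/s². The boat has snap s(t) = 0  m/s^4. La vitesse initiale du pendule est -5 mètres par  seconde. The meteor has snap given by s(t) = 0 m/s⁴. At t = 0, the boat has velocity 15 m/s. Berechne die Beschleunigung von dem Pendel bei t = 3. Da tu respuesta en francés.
Nous avons l'accélération a(t) = 8. En substituant t = 3: a(3) = 8.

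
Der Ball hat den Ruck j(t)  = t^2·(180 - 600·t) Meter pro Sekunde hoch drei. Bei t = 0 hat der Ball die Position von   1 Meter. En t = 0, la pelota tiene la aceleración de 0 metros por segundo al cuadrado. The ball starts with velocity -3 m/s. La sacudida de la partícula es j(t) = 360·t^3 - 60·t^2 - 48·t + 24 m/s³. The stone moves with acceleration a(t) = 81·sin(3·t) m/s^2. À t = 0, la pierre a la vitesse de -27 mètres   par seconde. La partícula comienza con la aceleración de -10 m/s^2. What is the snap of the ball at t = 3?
We must differentiate our jerk equation j(t) = t^2·(180 - 600·t) 1 time. Differentiating jerk, we get snap: s(t) = -600·t^2 + 2·t·(180 - 600·t). Using s(t) = -600·t^2 + 2·t·(180 - 600·t) and substituting t = 3, we find s = -15120.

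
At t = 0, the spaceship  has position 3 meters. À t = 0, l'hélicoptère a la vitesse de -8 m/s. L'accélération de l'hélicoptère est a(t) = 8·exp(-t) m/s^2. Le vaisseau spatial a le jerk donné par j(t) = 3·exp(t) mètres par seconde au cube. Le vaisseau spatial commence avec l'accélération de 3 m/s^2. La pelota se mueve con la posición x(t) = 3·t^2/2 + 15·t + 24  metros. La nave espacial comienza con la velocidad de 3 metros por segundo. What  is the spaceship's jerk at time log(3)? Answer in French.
De l'équation du jerk j(t) = 3·exp(t), nous substituons t = log(3) pour obtenir j = 9.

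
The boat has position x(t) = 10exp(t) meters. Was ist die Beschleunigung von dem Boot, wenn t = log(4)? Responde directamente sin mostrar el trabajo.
Die Antwort ist 40.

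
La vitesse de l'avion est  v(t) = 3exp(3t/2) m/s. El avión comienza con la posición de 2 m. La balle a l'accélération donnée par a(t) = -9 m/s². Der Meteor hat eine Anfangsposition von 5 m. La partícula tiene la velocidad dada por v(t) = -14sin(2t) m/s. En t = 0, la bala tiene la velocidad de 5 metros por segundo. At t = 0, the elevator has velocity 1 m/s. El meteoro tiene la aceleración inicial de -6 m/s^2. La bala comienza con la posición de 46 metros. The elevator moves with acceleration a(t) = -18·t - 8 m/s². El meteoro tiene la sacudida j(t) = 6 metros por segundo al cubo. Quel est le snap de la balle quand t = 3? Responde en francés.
Nous devons dériver notre équation de l'accélération a(t) = -9 2 fois. En dérivant l'accélération, nous obtenons le jerk: j(t) = 0. En prenant d/dt de j(t), nous trouvons s(t) = 0. En utilisant s(t) = 0 et en substituant t = 3, nous trouvons s = 0.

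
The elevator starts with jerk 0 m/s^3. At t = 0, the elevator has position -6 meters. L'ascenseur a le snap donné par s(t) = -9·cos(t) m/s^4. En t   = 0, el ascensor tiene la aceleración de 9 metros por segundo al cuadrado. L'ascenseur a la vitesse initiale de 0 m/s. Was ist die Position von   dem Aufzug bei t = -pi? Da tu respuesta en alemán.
Ausgehend von dem Snap s(t) = -9·cos(t), nehmen wir 4 Stammfunktionen. Das Integral von dem Snap ist der Ruck. Mit j(0) = 0 erhalten wir j(t) = -9·sin(t). Die Stammfunktion von dem Ruck, mit a(0) = 9, ergibt die Beschleunigung: a(t) = 9·cos(t). Mit ∫a(t)dt und Anwendung von v(0) = 0, finden wir v(t) = 9·sin(t). Mit ∫v(t)dt und Anwendung von x(0) = -6, finden wir x(t) = 3 - 9·cos(t). Aus der Gleichung für die Position x(t) = 3 - 9·cos(t), setzen wir t = -pi ein und erhalten x = 12.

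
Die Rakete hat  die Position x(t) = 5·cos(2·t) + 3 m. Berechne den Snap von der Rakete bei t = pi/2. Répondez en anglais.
We must differentiate our position equation x(t) = 5·cos(2·t) + 3 4 times. Differentiating position, we get velocity: v(t) = -10·sin(2·t). Differentiating velocity, we get acceleration: a(t) = -20·cos(2·t). The derivative of acceleration gives jerk: j(t) = 40·sin(2·t). Differentiating jerk, we get snap: s(t) = 80·cos(2·t). From the given snap equation s(t) = 80·cos(2·t), we substitute t = pi/2 to get s = -80.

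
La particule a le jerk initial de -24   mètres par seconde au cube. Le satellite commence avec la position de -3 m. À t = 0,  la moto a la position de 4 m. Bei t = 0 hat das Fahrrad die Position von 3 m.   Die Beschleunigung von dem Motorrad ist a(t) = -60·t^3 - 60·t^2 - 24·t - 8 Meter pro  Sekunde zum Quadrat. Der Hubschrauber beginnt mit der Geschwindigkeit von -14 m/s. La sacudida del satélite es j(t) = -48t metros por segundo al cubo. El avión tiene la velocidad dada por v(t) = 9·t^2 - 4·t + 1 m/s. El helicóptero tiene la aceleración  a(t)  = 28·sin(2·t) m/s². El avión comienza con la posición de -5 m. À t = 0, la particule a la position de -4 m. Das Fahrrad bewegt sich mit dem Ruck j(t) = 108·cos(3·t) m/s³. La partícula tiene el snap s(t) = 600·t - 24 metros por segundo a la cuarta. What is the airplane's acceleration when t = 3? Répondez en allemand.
Um dies zu lösen, müssen wir 1 Ableitung unserer Gleichung für die Geschwindigkeit v(t) = 9·t^2 - 4·t + 1 nehmen. Mit d/dt von v(t) finden wir a(t) = 18·t - 4. Aus der Gleichung für die Beschleunigung a(t) = 18·t - 4, setzen wir t = 3 ein und erhalten a = 50.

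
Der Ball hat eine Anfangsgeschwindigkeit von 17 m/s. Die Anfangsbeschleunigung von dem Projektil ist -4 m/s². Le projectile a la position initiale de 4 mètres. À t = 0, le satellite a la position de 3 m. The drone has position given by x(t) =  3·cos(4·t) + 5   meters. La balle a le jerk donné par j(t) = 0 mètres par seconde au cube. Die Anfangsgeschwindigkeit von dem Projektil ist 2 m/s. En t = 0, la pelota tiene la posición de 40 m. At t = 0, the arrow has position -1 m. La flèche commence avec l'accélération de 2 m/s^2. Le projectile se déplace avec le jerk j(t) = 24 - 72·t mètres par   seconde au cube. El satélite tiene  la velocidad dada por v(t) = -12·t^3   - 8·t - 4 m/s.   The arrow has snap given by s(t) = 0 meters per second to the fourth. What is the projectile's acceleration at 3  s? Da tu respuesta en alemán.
Wir müssen die Stammfunktion unserer Gleichung für den Ruck j(t) = 24 - 72·t 1-mal finden. Durch Integration von dem Ruck und Verwendung der Anfangsbedingung a(0) = -4, erhalten wir a(t) = -36·t^2 + 24·t - 4. Wir haben die Beschleunigung a(t) = -36·t^2 + 24·t - 4. Durch Einsetzen von t = 3: a(3) = -256.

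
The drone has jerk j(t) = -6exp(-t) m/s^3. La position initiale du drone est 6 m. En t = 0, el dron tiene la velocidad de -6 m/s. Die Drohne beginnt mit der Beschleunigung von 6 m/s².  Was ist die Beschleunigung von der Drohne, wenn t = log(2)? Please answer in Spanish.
Debemos encontrar la antiderivada de nuestra ecuación de la sacudida j(t) = -6·exp(-t) 1 vez. Tomando ∫j(t)dt y aplicando a(0) = 6, encontramos a(t) = 6·exp(-t). Tenemos la aceleración a(t) = 6·exp(-t). Sustituyendo t = log(2): a(log(2)) = 3.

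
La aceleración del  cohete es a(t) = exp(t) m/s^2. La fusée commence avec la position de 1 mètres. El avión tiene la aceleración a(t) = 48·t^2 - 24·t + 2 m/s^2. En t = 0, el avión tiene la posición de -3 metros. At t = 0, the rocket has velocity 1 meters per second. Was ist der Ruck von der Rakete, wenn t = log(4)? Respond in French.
Nous devons dériver notre équation de l'accélération a(t) = exp(t) 1 fois. En dérivant l'accélération, nous obtenons le jerk: j(t) = exp(t). En utilisant j(t) = exp(t) et en substituant t = log(4), nous trouvons j = 4.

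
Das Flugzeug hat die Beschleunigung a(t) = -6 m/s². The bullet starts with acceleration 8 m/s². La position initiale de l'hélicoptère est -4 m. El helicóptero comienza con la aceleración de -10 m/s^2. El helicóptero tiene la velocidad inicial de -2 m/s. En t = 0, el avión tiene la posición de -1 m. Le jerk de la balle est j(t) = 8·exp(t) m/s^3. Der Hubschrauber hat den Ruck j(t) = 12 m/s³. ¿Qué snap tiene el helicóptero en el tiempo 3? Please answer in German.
Wir müssen unsere Gleichung für den Ruck j(t) = 12 1-mal ableiten. Mit d/dt von j(t) finden wir s(t) = 0. Aus der Gleichung für den Snap s(t) = 0, setzen wir t = 3 ein und erhalten s = 0.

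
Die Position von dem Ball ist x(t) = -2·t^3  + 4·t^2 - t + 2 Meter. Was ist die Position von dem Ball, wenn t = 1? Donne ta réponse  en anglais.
We have position x(t) = -2·t^3 + 4·t^2 - t + 2. Substituting t = 1: x(1) = 3.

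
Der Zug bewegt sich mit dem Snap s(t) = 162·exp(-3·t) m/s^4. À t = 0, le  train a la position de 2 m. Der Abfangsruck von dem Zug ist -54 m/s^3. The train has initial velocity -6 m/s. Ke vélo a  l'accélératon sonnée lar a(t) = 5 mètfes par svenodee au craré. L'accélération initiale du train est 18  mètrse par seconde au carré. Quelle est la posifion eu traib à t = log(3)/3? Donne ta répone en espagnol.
Necesitamos integrar nuestra ecuación del snap s(t) = 162·exp(-3·t) 4 veces. La antiderivada del snap es la sacudida. Usando j(0) = -54, obtenemos j(t) = -54·exp(-3·t). La integral de la sacudida, con a(0) = 18, da la aceleración: a(t) = 18·exp(-3·t). La integral de la aceleración es la velocidad. Usando v(0) = -6, obtenemos v(t) = -6·exp(-3·t). La integral de la velocidad, con x(0) = 2, da la posición: x(t) = 2·exp(-3·t). Tenemos la posición x(t) = 2·exp(-3·t). Sustituyendo t = log(3)/3: x(log(3)/3) = 2/3.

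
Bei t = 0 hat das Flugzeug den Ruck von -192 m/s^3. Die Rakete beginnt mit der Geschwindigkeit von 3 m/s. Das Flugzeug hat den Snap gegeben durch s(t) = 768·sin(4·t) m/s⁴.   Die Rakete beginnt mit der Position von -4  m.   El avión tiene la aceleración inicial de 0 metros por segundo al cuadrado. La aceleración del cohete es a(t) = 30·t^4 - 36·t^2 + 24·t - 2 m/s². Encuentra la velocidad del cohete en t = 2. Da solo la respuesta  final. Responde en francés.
v(2) = 143.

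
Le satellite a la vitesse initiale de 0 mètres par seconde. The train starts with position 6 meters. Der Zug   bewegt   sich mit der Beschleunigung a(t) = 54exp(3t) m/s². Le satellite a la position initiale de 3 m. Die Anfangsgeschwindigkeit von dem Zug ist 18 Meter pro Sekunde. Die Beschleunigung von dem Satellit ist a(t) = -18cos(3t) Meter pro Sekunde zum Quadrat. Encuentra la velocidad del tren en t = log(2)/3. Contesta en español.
Partiendo de la aceleración a(t) = 54·exp(3·t), tomamos 1 antiderivada. La integral de la aceleración, con v(0) = 18, da la velocidad: v(t) = 18·exp(3·t). De la ecuación de la velocidad v(t) = 18·exp(3·t), sustituimos t = log(2)/3 para obtener v = 36.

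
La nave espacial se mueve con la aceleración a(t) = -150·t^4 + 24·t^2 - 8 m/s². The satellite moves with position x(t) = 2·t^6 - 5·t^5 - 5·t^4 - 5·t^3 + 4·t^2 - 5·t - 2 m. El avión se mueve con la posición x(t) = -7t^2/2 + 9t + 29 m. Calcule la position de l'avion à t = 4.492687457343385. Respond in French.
De l'équation de la position x(t) = -7·t^2/2 + 9·t + 29, nous substituons t = 4.492687457343385 pour obtenir x = -1.21065494670651.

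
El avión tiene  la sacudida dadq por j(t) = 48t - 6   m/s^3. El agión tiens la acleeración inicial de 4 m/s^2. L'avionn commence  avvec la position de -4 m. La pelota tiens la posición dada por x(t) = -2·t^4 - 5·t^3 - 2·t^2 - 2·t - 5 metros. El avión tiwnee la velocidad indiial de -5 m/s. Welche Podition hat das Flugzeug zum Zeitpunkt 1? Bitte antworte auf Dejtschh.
Um dies zu lösen, müssen wir 3 Stammfunktionen unserer Gleichung für den Ruck j(t) = 48·t - 6 finden. Das Integral von dem Ruck ist die Beschleunigung. Mit a(0) = 4 erhalten wir a(t) = 24·t^2 - 6·t + 4. Die Stammfunktion von der Beschleunigung ist die Geschwindigkeit. Mit v(0) = -5 erhalten wir v(t) = 8·t^3 - 3·t^2 + 4·t - 5. Das Integral von der Geschwindigkeit, mit x(0) = -4, ergibt die Position: x(t) = 2·t^4 - t^3 + 2·t^2 - 5·t - 4. Wir haben die Position x(t) = 2·t^4 - t^3 + 2·t^2 - 5·t - 4. Durch Einsetzen von t = 1: x(1) = -6.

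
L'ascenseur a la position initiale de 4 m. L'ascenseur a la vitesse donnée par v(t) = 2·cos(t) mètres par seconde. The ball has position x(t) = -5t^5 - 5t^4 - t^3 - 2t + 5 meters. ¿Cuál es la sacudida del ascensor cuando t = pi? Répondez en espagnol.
Debemos derivar nuestra ecuación de la velocidad v(t) = 2·cos(t) 2 veces. La derivada de la velocidad da la aceleración: a(t) = -2·sin(t). La derivada de la aceleración da la sacudida: j(t) = -2·cos(t). Usando j(t) = -2·cos(t) y sustituyendo t = pi, encontramos j = 2.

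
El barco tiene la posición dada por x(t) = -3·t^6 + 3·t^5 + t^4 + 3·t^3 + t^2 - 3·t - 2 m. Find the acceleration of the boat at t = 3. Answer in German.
Wir müssen unsere Gleichung für die Position x(t) = -3·t^6 + 3·t^5 + t^4 + 3·t^3 + t^2 - 3·t - 2 2-mal ableiten. Die Ableitung von der Position ergibt die Geschwindigkeit: v(t) = -18·t^5 + 15·t^4 + 4·t^3 + 9·t^2 + 2·t - 3. Die Ableitung von der Geschwindigkeit ergibt die Beschleunigung: a(t) = -90·t^4 + 60·t^3 + 12·t^2 + 18·t + 2. Mit a(t) = -90·t^4 + 60·t^3 + 12·t^2 + 18·t + 2 und Einsetzen von t = 3, finden wir a = -5506.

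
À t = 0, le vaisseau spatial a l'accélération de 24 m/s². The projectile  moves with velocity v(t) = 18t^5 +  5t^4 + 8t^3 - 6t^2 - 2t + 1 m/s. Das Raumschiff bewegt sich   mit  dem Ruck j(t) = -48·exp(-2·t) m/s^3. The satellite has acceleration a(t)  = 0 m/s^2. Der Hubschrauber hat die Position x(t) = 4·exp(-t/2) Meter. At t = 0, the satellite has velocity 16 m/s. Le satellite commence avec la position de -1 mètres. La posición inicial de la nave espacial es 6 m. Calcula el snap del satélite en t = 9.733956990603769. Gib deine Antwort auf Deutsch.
Wir müssen unsere Gleichung für die Beschleunigung a(t) = 0 2-mal ableiten. Mit d/dt von a(t) finden wir j(t) = 0. Die Ableitung von dem Ruck ergibt den Snap: s(t) = 0. Aus der Gleichung für den Snap s(t) = 0, setzen wir t = 9.733956990603769 ein und erhalten s = 0.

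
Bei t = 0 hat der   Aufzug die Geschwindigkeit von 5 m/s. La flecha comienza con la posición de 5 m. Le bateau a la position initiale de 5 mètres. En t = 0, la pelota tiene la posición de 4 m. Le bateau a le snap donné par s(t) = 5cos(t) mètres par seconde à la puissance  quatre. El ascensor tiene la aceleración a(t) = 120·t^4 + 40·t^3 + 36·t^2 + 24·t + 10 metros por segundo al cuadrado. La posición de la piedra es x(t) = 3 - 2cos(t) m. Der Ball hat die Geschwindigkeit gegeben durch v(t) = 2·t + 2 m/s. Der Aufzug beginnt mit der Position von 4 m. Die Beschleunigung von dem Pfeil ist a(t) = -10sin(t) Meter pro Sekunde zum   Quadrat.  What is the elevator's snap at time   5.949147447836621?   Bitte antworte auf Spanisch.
Para resolver esto, necesitamos tomar 2 derivadas de nuestra ecuación de la aceleración a(t) = 120·t^4 + 40·t^3 + 36·t^2 + 24·t + 10. Tomando d/dt de a(t), encontramos j(t) = 480·t^3 + 120·t^2 + 72·t + 24. Derivando la sacudida, obtenemos el snap: s(t) = 1440·t^2 + 240·t + 72. Tenemos el snap s(t) = 1440·t^2 + 240·t + 72. Sustituyendo t = 5.949147447836621: s(5.949147447836621) = 52464.7871002662.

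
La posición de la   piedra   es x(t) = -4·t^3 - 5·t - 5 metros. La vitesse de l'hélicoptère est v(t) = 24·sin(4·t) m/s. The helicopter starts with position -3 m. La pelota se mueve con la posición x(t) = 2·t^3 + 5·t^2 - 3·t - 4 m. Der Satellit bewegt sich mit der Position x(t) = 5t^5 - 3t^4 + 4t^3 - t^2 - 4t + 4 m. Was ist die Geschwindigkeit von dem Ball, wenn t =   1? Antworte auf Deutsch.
Um dies zu lösen, müssen wir 1 Ableitung unserer Gleichung für die Position x(t) = 2·t^3 + 5·t^2 - 3·t - 4 nehmen. Durch Ableiten von der Position erhalten wir die Geschwindigkeit: v(t) = 6·t^2 + 10·t - 3. Aus der Gleichung für die Geschwindigkeit v(t) = 6·t^2 + 10·t - 3, setzen wir t = 1 ein und erhalten v = 13.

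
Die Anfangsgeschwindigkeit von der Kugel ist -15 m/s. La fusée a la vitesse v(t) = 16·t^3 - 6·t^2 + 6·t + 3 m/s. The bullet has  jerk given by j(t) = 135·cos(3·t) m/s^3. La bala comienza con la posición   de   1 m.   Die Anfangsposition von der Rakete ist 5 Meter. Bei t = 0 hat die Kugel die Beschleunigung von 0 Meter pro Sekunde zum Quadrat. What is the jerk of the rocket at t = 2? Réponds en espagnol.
Para resolver esto, necesitamos tomar 2 derivadas de nuestra ecuación de la velocidad v(t) = 16·t^3 - 6·t^2 + 6·t + 3. La derivada de la velocidad da la aceleración: a(t) = 48·t^2 - 12·t + 6. Derivando la aceleración, obtenemos la sacudida: j(t) = 96·t - 12. Tenemos la sacudida j(t) = 96·t - 12. Sustituyendo t = 2: j(2) = 180.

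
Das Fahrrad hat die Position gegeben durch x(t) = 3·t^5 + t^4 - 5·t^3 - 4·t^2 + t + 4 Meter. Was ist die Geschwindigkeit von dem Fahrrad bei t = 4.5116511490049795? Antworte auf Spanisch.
Para resolver esto, necesitamos tomar 1 derivada de nuestra ecuación de la posición x(t) = 3·t^5 + t^4 - 5·t^3 - 4·t^2 + t + 4. Derivando la posición, obtenemos la velocidad: v(t) = 15·t^4 + 4·t^3 - 15·t^2 - 8·t + 1. Tenemos la velocidad v(t) = 15·t^4 + 4·t^3 - 15·t^2 - 8·t + 1. Sustituyendo t = 4.5116511490049795: v(4.5116511490049795) = 6241.80840300158.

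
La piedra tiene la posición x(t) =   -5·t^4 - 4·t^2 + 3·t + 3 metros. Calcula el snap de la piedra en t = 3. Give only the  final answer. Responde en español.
En t = 3, s = -120.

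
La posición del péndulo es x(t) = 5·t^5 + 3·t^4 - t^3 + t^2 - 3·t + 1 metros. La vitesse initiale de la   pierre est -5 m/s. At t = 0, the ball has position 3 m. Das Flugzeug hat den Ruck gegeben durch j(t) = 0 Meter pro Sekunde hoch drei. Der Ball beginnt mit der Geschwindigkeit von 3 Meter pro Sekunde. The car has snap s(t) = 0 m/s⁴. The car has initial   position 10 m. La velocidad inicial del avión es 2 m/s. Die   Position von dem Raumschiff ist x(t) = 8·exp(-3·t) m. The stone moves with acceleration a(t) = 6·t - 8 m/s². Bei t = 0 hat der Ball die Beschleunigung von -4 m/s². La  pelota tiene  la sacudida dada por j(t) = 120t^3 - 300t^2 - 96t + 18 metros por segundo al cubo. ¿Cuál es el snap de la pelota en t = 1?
Para resolver esto, necesitamos tomar 1 derivada de nuestra ecuación de la sacudida j(t) = 120·t^3 - 300·t^2 - 96·t + 18. Derivando la sacudida, obtenemos el snap: s(t) = 360·t^2 - 600·t - 96. De la ecuación del snap s(t) = 360·t^2 - 600·t - 96, sustituimos t = 1 para obtener s = -336.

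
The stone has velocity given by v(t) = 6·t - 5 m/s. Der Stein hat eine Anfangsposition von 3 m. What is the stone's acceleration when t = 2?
To solve this, we need to take 1 derivative of our velocity equation v(t) = 6·t - 5. Taking d/dt of v(t), we find a(t) = 6. Using a(t) = 6 and substituting t = 2, we find a = 6.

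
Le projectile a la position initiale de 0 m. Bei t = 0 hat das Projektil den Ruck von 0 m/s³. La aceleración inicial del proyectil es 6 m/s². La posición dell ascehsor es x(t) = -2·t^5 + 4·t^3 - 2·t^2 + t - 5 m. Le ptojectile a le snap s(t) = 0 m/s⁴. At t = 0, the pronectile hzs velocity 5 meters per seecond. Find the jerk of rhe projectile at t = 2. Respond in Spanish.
Debemos encontrar la integral de nuestra ecuación del snap s(t) = 0 1 vez. Tomando ∫s(t)dt y aplicando j(0) = 0, encontramos j(t) = 0. Usando j(t) = 0 y sustituyendo t = 2, encontramos j = 0.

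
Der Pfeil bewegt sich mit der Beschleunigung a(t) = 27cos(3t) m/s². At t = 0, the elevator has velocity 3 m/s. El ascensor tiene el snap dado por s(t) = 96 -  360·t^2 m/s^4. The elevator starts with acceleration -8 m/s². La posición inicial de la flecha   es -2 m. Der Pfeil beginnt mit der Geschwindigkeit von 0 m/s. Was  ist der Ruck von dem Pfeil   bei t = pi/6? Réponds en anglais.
To solve this, we need to take 1 derivative of our acceleration equation a(t) = 27·cos(3·t). Taking d/dt of a(t), we find j(t) = -81·sin(3·t). Using j(t) = -81·sin(3·t) and substituting t = pi/6, we find j = -81.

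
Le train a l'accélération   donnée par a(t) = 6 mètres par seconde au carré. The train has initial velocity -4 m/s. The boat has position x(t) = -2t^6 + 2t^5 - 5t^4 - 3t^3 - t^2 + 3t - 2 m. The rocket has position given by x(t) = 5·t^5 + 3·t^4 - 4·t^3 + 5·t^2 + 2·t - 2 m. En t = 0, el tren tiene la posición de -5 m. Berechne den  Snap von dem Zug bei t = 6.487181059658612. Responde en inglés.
Starting from acceleration a(t) = 6, we take 2 derivatives. Taking d/dt of a(t), we find j(t) = 0. Taking d/dt of j(t), we find s(t) = 0. We have snap s(t) = 0. Substituting t = 6.487181059658612: s(6.487181059658612) = 0.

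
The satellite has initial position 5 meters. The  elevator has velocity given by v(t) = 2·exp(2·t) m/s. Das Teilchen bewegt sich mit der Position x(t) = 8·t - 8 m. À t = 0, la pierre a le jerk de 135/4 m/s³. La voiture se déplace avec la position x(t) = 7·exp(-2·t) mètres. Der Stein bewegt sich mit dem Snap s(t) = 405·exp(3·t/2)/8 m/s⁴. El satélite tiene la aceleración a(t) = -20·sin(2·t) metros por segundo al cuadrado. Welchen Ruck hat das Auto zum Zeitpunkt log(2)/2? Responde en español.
Partiendo de la posición x(t) = 7·exp(-2·t), tomamos 3 derivadas. Derivando la posición, obtenemos la velocidad: v(t) = -14·exp(-2·t). Tomando d/dt de v(t), encontramos a(t) = 28·exp(-2·t). Tomando d/dt de a(t), encontramos j(t) = -56·exp(-2·t). Usando j(t) = -56·exp(-2·t) y sustituyendo t = log(2)/2, encontramos j = -28.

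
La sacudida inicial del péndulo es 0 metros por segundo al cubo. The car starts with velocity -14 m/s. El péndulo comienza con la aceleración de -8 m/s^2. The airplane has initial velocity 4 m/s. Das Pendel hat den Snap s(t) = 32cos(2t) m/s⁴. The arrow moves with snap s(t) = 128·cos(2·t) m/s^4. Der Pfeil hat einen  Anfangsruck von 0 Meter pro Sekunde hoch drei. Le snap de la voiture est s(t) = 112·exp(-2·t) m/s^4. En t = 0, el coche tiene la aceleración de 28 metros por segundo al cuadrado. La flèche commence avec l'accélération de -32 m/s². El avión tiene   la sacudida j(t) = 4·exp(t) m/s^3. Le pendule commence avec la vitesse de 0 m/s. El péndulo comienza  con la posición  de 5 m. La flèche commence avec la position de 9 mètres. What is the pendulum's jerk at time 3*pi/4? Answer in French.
Pour résoudre ceci, nous devons prendre 1 primitive de notre équation du snap s(t) = 32·cos(2·t). En intégrant le snap et en utilisant la condition initiale j(0) = 0, nous obtenons j(t) = 16·sin(2·t). De l'équation du jerk j(t) = 16·sin(2·t), nous substituons t = 3*pi/4 pour obtenir j = -16.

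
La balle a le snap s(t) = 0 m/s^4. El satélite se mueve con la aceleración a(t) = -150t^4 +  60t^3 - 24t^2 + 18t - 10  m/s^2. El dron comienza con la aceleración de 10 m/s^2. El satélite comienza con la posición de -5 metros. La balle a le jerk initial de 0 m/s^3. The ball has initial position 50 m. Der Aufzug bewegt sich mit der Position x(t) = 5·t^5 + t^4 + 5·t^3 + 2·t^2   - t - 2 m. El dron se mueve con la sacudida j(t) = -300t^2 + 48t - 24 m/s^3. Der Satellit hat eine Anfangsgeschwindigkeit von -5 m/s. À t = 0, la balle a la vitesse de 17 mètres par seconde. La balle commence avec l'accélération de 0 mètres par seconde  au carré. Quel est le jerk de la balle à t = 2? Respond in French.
Nous devons trouver la primitive de notre équation du snap s(t) = 0 1 fois. L'intégrale du snap est le jerk. En utilisant j(0) = 0, nous obtenons j(t) = 0. En utilisant j(t) = 0 et en substituant t = 2, nous trouvons j = 0.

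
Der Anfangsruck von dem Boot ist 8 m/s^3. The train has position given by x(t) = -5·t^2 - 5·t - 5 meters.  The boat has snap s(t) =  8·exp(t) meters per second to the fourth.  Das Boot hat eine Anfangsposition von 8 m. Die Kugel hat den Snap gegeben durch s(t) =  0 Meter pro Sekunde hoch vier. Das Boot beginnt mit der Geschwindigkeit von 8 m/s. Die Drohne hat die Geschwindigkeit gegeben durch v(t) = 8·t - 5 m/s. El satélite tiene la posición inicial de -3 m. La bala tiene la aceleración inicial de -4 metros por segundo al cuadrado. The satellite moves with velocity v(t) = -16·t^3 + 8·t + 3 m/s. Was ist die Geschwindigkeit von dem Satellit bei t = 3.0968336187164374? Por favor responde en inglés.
Using v(t) = -16·t^3 + 8·t + 3 and substituting t = 3.0968336187164374, we find v = -447.422234048250.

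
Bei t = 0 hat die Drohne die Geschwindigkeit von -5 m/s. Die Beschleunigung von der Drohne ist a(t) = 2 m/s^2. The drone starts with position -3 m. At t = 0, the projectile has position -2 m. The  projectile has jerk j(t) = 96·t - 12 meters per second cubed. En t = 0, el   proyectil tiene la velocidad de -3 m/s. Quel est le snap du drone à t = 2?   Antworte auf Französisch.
Pour résoudre ceci, nous devons prendre 2 dérivées de notre équation de l'accélération a(t) = 2. La dérivée de l'accélération donne le jerk: j(t) = 0. En dérivant le jerk, nous obtenons le snap: s(t) = 0. De l'équation du snap s(t) = 0, nous substituons t = 2 pour obtenir s = 0.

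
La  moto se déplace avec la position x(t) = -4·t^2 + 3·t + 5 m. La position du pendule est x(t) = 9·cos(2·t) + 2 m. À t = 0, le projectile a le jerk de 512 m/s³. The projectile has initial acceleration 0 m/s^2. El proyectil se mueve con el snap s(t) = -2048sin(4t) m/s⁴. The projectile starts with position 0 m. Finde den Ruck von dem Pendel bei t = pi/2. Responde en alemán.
Um dies zu lösen, müssen wir 3 Ableitungen unserer Gleichung für die Position x(t) = 9·cos(2·t) + 2 nehmen. Durch Ableiten von der Position erhalten wir die Geschwindigkeit: v(t) = -18·sin(2·t). Durch Ableiten von der Geschwindigkeit erhalten wir die Beschleunigung: a(t) = -36·cos(2·t). Mit d/dt von a(t) finden wir j(t) = 72·sin(2·t). Wir haben den Ruck j(t) = 72·sin(2·t). Durch Einsetzen von t = pi/2: j(pi/2) = 0.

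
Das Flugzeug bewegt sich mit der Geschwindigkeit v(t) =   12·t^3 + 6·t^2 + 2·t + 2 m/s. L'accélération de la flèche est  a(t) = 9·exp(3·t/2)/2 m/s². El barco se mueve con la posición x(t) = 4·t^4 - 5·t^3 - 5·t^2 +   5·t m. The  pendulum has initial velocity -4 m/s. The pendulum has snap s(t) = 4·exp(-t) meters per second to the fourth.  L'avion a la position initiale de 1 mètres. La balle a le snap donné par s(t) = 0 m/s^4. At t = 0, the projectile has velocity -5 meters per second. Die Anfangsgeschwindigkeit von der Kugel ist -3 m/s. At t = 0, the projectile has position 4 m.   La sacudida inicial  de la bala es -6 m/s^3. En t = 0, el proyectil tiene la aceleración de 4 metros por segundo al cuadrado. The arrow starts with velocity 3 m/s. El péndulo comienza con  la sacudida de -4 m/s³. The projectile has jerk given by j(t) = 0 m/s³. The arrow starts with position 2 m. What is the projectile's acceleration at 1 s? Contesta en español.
Partiendo de la sacudida j(t) = 0, tomamos 1 integral. Tomando ∫j(t)dt y aplicando a(0) = 4, encontramos a(t) = 4. De la ecuación de la aceleración a(t) = 4, sustituimos t = 1 para obtener a = 4.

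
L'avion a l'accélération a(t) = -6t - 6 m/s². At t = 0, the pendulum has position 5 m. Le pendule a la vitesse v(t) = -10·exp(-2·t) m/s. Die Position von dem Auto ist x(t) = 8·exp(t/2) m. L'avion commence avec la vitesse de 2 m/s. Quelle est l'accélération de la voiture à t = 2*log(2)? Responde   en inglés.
We must differentiate our position equation x(t) = 8·exp(t/2) 2 times. The derivative of position gives velocity: v(t) = 4·exp(t/2). Taking d/dt of v(t), we find a(t) = 2·exp(t/2). Using a(t) = 2·exp(t/2) and substituting t = 2*log(2), we find a = 4.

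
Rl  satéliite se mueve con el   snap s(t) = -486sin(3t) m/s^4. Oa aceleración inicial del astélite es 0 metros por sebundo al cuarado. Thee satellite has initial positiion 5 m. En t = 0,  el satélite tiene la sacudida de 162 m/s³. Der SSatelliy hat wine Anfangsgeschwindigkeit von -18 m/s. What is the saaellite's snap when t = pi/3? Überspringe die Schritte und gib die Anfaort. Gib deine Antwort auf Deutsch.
Die Antwort ist 0.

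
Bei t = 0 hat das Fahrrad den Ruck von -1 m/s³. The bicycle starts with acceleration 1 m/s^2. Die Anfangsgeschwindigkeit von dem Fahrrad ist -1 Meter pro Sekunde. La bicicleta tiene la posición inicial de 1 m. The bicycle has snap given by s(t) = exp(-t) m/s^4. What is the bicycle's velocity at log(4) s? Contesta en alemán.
Wir müssen die Stammfunktion unserer Gleichung für den Snap s(t) = exp(-t) 3-mal finden. Mit ∫s(t)dt und Anwendung von j(0) = -1, finden wir j(t) = -exp(-t). Die Stammfunktion von dem Ruck ist die Beschleunigung. Mit a(0) = 1 erhalten wir a(t) = exp(-t). Durch Integration von der Beschleunigung und Verwendung der Anfangsbedingung v(0) = -1, erhalten wir v(t) = -exp(-t). Wir haben die Geschwindigkeit v(t) = -exp(-t). Durch Einsetzen von t = log(4): v(log(4)) = -1/4.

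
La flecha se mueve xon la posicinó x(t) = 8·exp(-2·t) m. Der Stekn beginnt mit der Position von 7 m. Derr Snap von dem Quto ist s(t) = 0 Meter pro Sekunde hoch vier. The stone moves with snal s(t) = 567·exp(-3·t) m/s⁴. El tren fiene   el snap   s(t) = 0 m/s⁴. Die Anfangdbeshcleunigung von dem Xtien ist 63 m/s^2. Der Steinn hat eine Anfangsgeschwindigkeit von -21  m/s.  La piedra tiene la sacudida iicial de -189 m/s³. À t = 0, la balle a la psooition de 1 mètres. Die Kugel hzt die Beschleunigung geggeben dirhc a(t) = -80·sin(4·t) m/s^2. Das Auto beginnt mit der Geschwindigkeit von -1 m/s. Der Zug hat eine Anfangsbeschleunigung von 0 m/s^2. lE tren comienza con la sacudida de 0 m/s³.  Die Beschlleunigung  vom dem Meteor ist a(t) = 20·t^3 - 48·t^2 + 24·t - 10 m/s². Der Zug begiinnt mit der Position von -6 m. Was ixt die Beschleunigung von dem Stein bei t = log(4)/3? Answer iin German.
Wir müssen unsere Gleichung für den Snap s(t) = 567·exp(-3·t) 2-mal integrieren. Das Integral von dem Snap ist der Ruck. Mit j(0) = -189 erhalten wir j(t) = -189·exp(-3·t). Mit ∫j(t)dt und Anwendung von a(0) = 63, finden wir a(t) = 63·exp(-3·t). Wir haben die Beschleunigung a(t) = 63·exp(-3·t). Durch Einsetzen von t = log(4)/3: a(log(4)/3) = 63/4.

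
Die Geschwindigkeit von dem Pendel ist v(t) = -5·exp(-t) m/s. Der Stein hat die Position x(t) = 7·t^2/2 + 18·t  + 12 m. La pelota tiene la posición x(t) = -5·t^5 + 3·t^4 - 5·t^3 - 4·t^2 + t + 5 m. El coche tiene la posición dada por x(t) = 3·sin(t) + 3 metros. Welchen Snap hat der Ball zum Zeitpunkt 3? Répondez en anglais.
Starting from position x(t) = -5·t^5 + 3·t^4 - 5·t^3 - 4·t^2 + t + 5, we take 4 derivatives. The derivative of position gives velocity: v(t) = -25·t^4 + 12·t^3 - 15·t^2 - 8·t + 1. Taking d/dt of v(t), we find a(t) = -100·t^3 + 36·t^2 - 30·t - 8. The derivative of acceleration gives jerk: j(t) = -300·t^2 + 72·t - 30. The derivative of jerk gives snap: s(t) = 72 - 600·t. Using s(t) = 72 - 600·t and substituting t = 3, we find s = -1728.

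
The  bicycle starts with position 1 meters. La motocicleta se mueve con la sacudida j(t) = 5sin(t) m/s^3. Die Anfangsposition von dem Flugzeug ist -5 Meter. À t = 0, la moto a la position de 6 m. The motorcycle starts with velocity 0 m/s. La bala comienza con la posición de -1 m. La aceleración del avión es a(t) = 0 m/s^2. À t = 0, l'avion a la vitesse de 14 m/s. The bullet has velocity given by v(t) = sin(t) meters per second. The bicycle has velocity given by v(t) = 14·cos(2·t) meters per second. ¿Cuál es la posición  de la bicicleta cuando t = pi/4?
Debemos encontrar la integral de nuestra ecuación de la velocidad v(t) = 14·cos(2·t) 1 vez. La integral de la velocidad es la posición. Usando x(0) = 1, obtenemos x(t) = 7·sin(2·t) + 1. De la ecuación de la posición x(t) = 7·sin(2·t) + 1, sustituimos t = pi/4 para obtener x = 8.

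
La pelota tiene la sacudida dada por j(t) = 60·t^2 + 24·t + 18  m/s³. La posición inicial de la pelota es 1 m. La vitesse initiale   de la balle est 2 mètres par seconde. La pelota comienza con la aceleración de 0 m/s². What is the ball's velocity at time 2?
To find the answer, we compute 2 antiderivatives of j(t) = 60·t^2 + 24·t + 18. Taking ∫j(t)dt and applying a(0) = 0, we find a(t) = 2·t·(10·t^2 + 6·t + 9). The antiderivative of acceleration, with v(0) = 2, gives velocity: v(t) = 5·t^4 + 4·t^3 + 9·t^2 + 2. Using v(t) = 5·t^4 + 4·t^3 + 9·t^2 + 2 and substituting t = 2, we find v = 150.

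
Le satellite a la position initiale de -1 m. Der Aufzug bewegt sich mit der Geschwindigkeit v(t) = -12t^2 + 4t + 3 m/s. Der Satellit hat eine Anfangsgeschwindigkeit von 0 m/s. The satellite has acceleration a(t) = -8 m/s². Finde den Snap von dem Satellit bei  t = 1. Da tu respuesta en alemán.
Um dies zu lösen, müssen wir 2 Ableitungen unserer Gleichung für die Beschleunigung a(t) = -8 nehmen. Die Ableitung von der Beschleunigung ergibt den Ruck: j(t) = 0. Mit d/dt von j(t) finden wir s(t) = 0. Wir haben den Snap s(t) = 0. Durch Einsetzen von t = 1: s(1) = 0.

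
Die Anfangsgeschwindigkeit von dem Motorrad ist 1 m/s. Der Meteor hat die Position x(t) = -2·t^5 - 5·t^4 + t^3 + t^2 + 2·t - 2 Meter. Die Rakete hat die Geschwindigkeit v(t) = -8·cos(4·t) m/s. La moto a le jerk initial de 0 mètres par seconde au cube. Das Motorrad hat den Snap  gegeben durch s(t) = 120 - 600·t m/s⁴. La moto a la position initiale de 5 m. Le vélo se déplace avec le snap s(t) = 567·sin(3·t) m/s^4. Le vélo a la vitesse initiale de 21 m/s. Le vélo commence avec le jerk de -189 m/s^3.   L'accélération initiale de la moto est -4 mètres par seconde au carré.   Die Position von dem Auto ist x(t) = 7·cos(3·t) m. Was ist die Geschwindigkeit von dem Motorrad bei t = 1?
Wir müssen unsere Gleichung für den Snap s(t) = 120 - 600·t 3-mal integrieren. Mit ∫s(t)dt und Anwendung von j(0) = 0, finden wir j(t) = 60·t·(2 - 5·t). Die Stammfunktion von dem Ruck ist die Beschleunigung. Mit a(0) = -4 erhalten wir a(t) = -100·t^3 + 60·t^2 - 4. Mit ∫a(t)dt und Anwendung von v(0) = 1, finden wir v(t) = -25·t^4 + 20·t^3 - 4·t + 1. Wir haben die Geschwindigkeit v(t) = -25·t^4 + 20·t^3 - 4·t + 1. Durch Einsetzen von t = 1: v(1) = -8.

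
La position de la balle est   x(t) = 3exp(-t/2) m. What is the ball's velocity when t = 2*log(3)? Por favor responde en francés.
Nous devons dériver notre équation de la position x(t) = 3·exp(-t/2) 1 fois. La dérivée de la position donne la vitesse: v(t) = -3·exp(-t/2)/2. Nous avons la vitesse v(t) = -3·exp(-t/2)/2. En substituant t = 2*log(3): v(2*log(3)) = -1/2.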